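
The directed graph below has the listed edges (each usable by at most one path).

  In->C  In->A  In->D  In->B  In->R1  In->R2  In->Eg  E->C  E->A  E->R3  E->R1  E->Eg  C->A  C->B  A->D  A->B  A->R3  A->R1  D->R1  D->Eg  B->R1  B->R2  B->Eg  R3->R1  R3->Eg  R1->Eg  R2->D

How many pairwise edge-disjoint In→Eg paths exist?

Assign every edge capacity 1; by Menger, the answer equals the max flow.
Path In→Eg (+1); total 1.
Path In→D→Eg (+1); total 2.
Path In→B→Eg (+1); total 3.
Path In→R1→Eg (+1); total 4.
Path In→A→R3→Eg (+1); total 5.
No residual In→Eg path; max flow = 5.
Certifying cut of size 5: {A→R3, B→Eg, D→Eg, In→Eg, R1→Eg}.

5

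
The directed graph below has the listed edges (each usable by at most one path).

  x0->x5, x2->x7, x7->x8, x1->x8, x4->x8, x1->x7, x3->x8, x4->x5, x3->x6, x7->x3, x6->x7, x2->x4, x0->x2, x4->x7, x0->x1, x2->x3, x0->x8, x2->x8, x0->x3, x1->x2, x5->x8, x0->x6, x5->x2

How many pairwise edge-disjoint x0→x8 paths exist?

Assign every edge capacity 1; by Menger, the answer equals the max flow.
Path x0→x8 (+1); total 1.
Path x0→x1→x8 (+1); total 2.
Path x0→x2→x8 (+1); total 3.
Path x0→x3→x8 (+1); total 4.
Path x0→x5→x8 (+1); total 5.
Path x0→x6→x7→x8 (+1); total 6.
No residual x0→x8 path; max flow = 6.
Certifying cut of size 6: {x0→x1, x0→x2, x0→x3, x0→x5, x0→x6, x0→x8}.

6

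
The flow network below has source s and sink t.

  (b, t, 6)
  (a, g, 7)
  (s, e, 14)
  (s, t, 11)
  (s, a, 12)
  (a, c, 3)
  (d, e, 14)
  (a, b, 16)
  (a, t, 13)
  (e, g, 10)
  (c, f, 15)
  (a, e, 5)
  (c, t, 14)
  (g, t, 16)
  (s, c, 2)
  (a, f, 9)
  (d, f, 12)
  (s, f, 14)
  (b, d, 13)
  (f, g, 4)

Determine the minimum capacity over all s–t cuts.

39

Augment s→t: bottleneck 11, flow now 11.
Augment s→a→t: bottleneck 12, flow now 23.
Augment s→c→t: bottleneck 2, flow now 25.
Augment s→e→g→t: bottleneck 10, flow now 35.
Augment s→f→g→t: bottleneck 4, flow now 39.
No augmenting path remains; maximum flow = 39.
By max-flow min-cut, the minimum cut capacity equals the max flow.
In the residual graph, reachable from s: {s, e, f}.
Min-cut edges: s→a (12), s→c (2), s→t (11), e→g (10), f→g (4); capacity 12 + 2 + 11 + 10 + 4 = 39.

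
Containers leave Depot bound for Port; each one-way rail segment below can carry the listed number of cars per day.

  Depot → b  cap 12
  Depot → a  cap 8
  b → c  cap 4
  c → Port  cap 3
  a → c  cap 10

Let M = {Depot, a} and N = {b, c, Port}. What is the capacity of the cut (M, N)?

Edges leaving {Depot, a}: Depot→b (12), a→c (10).
Cut capacity = 12 + 10 = 22.

22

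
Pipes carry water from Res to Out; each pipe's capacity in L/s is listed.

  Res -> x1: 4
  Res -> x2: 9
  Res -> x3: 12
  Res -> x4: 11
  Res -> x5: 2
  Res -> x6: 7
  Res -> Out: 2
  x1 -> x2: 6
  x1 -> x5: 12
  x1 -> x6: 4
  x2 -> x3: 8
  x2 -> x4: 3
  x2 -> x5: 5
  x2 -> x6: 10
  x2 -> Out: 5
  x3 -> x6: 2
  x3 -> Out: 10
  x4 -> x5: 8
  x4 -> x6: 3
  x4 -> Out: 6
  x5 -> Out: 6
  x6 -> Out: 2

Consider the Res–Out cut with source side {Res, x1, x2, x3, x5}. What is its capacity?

Edges leaving {Res, x1, x2, x3, x5}: Res→x4 (11), Res→x6 (7), Res→Out (2), x1→x6 (4), x2→x4 (3), x2→x6 (10), x2→Out (5), x3→x6 (2), x3→Out (10), x5→Out (6).
Cut capacity = 11 + 7 + 2 + 4 + 3 + 10 + 5 + 2 + 10 + 6 = 60.

60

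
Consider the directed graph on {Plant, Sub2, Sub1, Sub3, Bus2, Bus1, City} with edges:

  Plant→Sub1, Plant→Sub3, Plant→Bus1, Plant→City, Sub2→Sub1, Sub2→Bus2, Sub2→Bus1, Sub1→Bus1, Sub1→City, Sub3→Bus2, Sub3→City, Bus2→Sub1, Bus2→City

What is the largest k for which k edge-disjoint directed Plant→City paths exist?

Assign every edge capacity 1; by Menger, the answer equals the max flow.
Path Plant→City (+1); total 1.
Path Plant→Sub1→City (+1); total 2.
Path Plant→Sub3→City (+1); total 3.
No residual Plant→City path; max flow = 3.
Certifying cut of size 3: {Plant→City, Plant→Sub1, Plant→Sub3}.

3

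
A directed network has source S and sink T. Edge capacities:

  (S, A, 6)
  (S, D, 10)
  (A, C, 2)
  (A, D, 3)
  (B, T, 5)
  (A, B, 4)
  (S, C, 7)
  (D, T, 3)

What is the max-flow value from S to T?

Augment S→D→T: bottleneck 3, flow now 3.
Augment S→A→B→T: bottleneck 4, flow now 7.
No augmenting path remains; maximum flow = 7.
In the residual graph, reachable from S: {S, A, C, D}.
Min-cut edges: A→B (4), D→T (3); capacity 4 + 3 = 7.
This cut is saturated, so no flow can exceed 7.

7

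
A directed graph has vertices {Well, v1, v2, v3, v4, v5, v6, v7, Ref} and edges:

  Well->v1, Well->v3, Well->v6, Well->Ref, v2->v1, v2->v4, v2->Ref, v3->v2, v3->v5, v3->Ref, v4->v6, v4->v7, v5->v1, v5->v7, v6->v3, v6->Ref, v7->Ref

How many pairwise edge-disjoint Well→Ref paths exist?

Assign every edge capacity 1; by Menger, the answer equals the max flow.
Path Well→Ref (+1); total 1.
Path Well→v3→Ref (+1); total 2.
Path Well→v6→Ref (+1); total 3.
No residual Well→Ref path; max flow = 3.
Certifying cut of size 3: {Well→Ref, Well→v3, Well→v6}.

3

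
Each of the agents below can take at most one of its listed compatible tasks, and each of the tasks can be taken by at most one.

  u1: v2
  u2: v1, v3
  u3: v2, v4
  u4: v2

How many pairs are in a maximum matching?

Unit-capacity flow: source→left, listed edges, right→sink; max matching = max flow.
Augmenting path u1→v2 (+1); matched 1.
Augmenting path u2→v1 (+1); matched 2.
Augmenting path u3→v4 (+1); matched 3.
No augmenting path remains; maximum matching = 3.
König certificate: {u2, u3, v2} is a vertex cover of size 3 (every listed pair touches it), so no matching can be larger.

3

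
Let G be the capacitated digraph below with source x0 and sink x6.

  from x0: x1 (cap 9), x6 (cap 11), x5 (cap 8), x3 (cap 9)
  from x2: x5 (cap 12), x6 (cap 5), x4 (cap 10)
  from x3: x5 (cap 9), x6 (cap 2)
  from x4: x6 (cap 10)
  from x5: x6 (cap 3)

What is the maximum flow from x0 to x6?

Augment x0→x6: bottleneck 11, flow now 11.
Augment x0→x3→x6: bottleneck 2, flow now 13.
Augment x0→x5→x6: bottleneck 3, flow now 16.
No augmenting path remains; maximum flow = 16.
In the residual graph, reachable from x0: {x0, x1, x3, x5}.
Min-cut edges: x0→x6 (11), x3→x6 (2), x5→x6 (3); capacity 11 + 2 + 3 = 16.
This cut is saturated, so no flow can exceed 16.

16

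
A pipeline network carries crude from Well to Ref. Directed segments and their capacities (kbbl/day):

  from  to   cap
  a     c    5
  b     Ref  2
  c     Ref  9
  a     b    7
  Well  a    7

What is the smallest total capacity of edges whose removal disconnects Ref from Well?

Augment Well→a→b→Ref: bottleneck 2, flow now 2.
Augment Well→a→c→Ref: bottleneck 5, flow now 7.
No augmenting path remains; maximum flow = 7.
By max-flow min-cut, the minimum cut capacity equals the max flow.
In the residual graph, reachable from Well: {Well}.
Min-cut edges: Well→a (7); capacity 7 = 7.

7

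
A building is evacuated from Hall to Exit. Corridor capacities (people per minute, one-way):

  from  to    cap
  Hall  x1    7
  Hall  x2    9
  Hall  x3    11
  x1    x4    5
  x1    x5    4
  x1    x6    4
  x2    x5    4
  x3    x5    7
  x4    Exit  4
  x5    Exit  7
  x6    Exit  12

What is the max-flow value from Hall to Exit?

14

Augment Hall→x1→x4→Exit: bottleneck 4, flow now 4.
Augment Hall→x1→x5→Exit: bottleneck 3, flow now 7.
Augment Hall→x2→x5→Exit: bottleneck 4, flow now 11.
Augment Hall→x3→x5→x1→x6→Exit: bottleneck 3, flow now 14. (uses reverse residual edge)
No augmenting path remains; maximum flow = 14.
In the residual graph, reachable from Hall: {Hall, x2, x3, x5}.
Min-cut edges: Hall→x1 (7), x5→Exit (7); capacity 7 + 7 = 14.
This cut is saturated, so no flow can exceed 14.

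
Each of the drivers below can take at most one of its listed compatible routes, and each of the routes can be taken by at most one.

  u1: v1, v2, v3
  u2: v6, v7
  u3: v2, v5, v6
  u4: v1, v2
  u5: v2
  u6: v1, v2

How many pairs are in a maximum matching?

Unit-capacity flow: source→left, listed edges, right→sink; max matching = max flow.
Augmenting path u1→v1 (+1); matched 1.
Augmenting path u2→v6 (+1); matched 2.
Augmenting path u3→v2 (+1); matched 3.
Augmenting path u4→v1→u1→v3 (+1); matched 4.
Augmenting path u5→v2→u3→v5 (+1); matched 5.
No augmenting path remains; maximum matching = 5.
König certificate: {u1, u2, u3, v1, v2} is a vertex cover of size 5 (every listed pair touches it), so no matching can be larger.

5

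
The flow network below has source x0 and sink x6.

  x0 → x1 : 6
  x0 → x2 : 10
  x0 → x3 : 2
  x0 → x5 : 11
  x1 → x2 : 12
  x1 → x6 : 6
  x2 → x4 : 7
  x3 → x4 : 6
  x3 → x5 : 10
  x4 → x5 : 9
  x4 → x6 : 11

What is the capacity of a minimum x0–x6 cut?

Augment x0→x1→x6: bottleneck 6, flow now 6.
Augment x0→x2→x4→x6: bottleneck 7, flow now 13.
Augment x0→x3→x4→x6: bottleneck 2, flow now 15.
No augmenting path remains; maximum flow = 15.
By max-flow min-cut, the minimum cut capacity equals the max flow.
In the residual graph, reachable from x0: {x0, x2, x5}.
Min-cut edges: x0→x1 (6), x0→x3 (2), x2→x4 (7); capacity 6 + 2 + 7 = 15.

15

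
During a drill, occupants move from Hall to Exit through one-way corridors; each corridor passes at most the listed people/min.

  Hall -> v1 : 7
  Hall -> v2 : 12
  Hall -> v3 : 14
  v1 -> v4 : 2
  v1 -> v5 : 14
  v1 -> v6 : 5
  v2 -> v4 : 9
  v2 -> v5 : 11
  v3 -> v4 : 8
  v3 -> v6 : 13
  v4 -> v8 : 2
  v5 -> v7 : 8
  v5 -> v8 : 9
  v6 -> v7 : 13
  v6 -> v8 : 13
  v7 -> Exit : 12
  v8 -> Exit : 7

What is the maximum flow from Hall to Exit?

19

Augment Hall→v1→v4→v8→Exit: bottleneck 2, flow now 2.
Augment Hall→v1→v5→v7→Exit: bottleneck 5, flow now 7.
Augment Hall→v2→v5→v7→Exit: bottleneck 3, flow now 10.
Augment Hall→v2→v5→v8→Exit: bottleneck 5, flow now 15.
Augment Hall→v3→v6→v7→Exit: bottleneck 4, flow now 19.
No augmenting path remains; maximum flow = 19.
In the residual graph, reachable from Hall: {Hall, v1, v2, v3, v4, v5, v6, v7, v8}.
Min-cut edges: v7→Exit (12), v8→Exit (7); capacity 12 + 7 = 19.
This cut is saturated, so no flow can exceed 19.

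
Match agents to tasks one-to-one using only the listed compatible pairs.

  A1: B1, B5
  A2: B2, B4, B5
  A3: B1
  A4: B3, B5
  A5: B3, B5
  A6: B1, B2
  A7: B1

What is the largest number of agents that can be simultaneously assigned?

5

Unit-capacity flow: source→left, listed edges, right→sink; max matching = max flow.
Augmenting path A1→B1 (+1); matched 1.
Augmenting path A2→B2 (+1); matched 2.
Augmenting path A4→B3 (+1); matched 3.
Augmenting path A5→B5 (+1); matched 4.
Augmenting path A6→B2→A2→B4 (+1); matched 5.
No augmenting path remains; maximum matching = 5.
König certificate: {A2, A6, B1, B3, B5} is a vertex cover of size 5 (every listed pair touches it), so no matching can be larger.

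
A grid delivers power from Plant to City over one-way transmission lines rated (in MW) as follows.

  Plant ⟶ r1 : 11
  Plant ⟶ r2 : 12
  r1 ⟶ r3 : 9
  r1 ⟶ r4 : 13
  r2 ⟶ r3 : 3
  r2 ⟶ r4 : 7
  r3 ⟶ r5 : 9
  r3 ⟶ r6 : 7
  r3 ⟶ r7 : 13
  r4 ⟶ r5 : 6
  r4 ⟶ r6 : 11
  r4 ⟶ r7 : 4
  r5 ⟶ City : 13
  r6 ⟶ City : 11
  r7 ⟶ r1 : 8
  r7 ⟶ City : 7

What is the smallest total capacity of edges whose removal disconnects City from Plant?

Augment Plant→r1→r3→r5→City: bottleneck 9, flow now 9.
Augment Plant→r1→r4→r5→City: bottleneck 2, flow now 11.
Augment Plant→r2→r3→r6→City: bottleneck 3, flow now 14.
Augment Plant→r2→r4→r5→City: bottleneck 2, flow now 16.
Augment Plant→r2→r4→r6→City: bottleneck 5, flow now 21.
No augmenting path remains; maximum flow = 21.
By max-flow min-cut, the minimum cut capacity equals the max flow.
In the residual graph, reachable from Plant: {Plant, r2}.
Min-cut edges: Plant→r1 (11), r2→r3 (3), r2→r4 (7); capacity 11 + 3 + 7 = 21.

21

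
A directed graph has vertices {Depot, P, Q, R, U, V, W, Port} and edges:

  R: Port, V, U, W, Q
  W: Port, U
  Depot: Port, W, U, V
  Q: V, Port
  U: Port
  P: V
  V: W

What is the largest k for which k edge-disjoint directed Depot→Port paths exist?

Assign every edge capacity 1; by Menger, the answer equals the max flow.
Path Depot→Port (+1); total 1.
Path Depot→U→Port (+1); total 2.
Path Depot→W→Port (+1); total 3.
No residual Depot→Port path; max flow = 3.
Certifying cut of size 3: {Depot→Port, U→Port, W→Port}.

3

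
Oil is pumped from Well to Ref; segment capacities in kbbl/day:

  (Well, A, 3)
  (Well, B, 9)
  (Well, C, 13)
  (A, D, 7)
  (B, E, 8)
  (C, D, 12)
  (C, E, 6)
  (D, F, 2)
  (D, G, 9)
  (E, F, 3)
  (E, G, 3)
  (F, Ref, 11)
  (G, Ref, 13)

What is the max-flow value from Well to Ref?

Augment Well→A→D→F→Ref: bottleneck 2, flow now 2.
Augment Well→A→D→G→Ref: bottleneck 1, flow now 3.
Augment Well→B→E→F→Ref: bottleneck 3, flow now 6.
Augment Well→B→E→G→Ref: bottleneck 3, flow now 9.
Augment Well→C→D→G→Ref: bottleneck 8, flow now 17.
No augmenting path remains; maximum flow = 17.
In the residual graph, reachable from Well: {Well, A, B, C, D, E}.
Min-cut edges: D→F (2), D→G (9), E→F (3), E→G (3); capacity 2 + 9 + 3 + 3 = 17.
This cut is saturated, so no flow can exceed 17.

17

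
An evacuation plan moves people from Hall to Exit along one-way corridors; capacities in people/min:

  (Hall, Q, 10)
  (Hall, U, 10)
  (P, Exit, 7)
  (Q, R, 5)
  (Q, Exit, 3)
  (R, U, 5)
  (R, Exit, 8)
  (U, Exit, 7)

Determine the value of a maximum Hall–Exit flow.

Augment Hall→Q→Exit: bottleneck 3, flow now 3.
Augment Hall→U→Exit: bottleneck 7, flow now 10.
Augment Hall→Q→R→Exit: bottleneck 5, flow now 15.
No augmenting path remains; maximum flow = 15.
In the residual graph, reachable from Hall: {Hall, Q, U}.
Min-cut edges: Q→R (5), Q→Exit (3), U→Exit (7); capacity 5 + 3 + 7 = 15.
This cut is saturated, so no flow can exceed 15.

15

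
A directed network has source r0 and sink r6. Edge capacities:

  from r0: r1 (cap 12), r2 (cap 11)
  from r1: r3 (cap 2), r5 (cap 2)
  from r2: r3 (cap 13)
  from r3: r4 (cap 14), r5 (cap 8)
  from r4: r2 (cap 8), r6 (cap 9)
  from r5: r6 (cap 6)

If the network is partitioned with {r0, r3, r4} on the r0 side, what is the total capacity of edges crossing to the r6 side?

48

Edges leaving {r0, r3, r4}: r0→r1 (12), r0→r2 (11), r3→r5 (8), r4→r2 (8), r4→r6 (9).
Cut capacity = 12 + 11 + 8 + 8 + 9 = 48.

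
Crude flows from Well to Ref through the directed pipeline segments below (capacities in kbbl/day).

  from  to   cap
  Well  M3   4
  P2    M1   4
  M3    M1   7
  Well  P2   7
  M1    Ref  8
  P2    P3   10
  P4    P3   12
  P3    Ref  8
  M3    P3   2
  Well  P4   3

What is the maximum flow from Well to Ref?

14

Augment Well→M3→M1→Ref: bottleneck 4, flow now 4.
Augment Well→P2→M1→Ref: bottleneck 4, flow now 8.
Augment Well→P2→P3→Ref: bottleneck 3, flow now 11.
Augment Well→P4→P3→Ref: bottleneck 3, flow now 14.
No augmenting path remains; maximum flow = 14.
In the residual graph, reachable from Well: {Well}.
Min-cut edges: Well→M3 (4), Well→P2 (7), Well→P4 (3); capacity 4 + 7 + 3 = 14.
This cut is saturated, so no flow can exceed 14.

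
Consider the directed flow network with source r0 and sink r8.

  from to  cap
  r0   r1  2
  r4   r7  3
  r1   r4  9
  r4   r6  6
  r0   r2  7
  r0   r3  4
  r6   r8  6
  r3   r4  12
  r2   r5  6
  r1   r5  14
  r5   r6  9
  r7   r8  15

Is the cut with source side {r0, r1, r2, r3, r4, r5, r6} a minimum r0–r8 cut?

Given cut capacity: 3 + 6 = 9.
Augment r0→r1→r4→r6→r8: bottleneck 2, flow now 2.
Augment r0→r2→r5→r6→r8: bottleneck 4, flow now 6.
Augment r0→r3→r4→r7→r8: bottleneck 3, flow now 9.
No augmenting path remains; maximum flow = 9.
Cut capacity 9 equals the max flow, so it is a minimum cut.

Yes — it is a minimum cut (capacity 9).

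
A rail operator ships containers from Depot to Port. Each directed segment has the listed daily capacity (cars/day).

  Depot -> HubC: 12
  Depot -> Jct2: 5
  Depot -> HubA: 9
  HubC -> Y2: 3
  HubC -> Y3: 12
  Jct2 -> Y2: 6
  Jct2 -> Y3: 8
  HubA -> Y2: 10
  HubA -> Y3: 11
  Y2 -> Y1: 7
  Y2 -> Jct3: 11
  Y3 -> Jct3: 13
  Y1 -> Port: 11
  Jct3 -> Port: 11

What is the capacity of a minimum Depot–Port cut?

18

Augment Depot→HubC→Y2→Y1→Port: bottleneck 3, flow now 3.
Augment Depot→HubC→Y3→Jct3→Port: bottleneck 9, flow now 12.
Augment Depot→Jct2→Y2→Y1→Port: bottleneck 4, flow now 16.
Augment Depot→Jct2→Y2→Jct3→Port: bottleneck 1, flow now 17.
Augment Depot→HubA→Y2→Jct3→Port: bottleneck 1, flow now 18.
No augmenting path remains; maximum flow = 18.
By max-flow min-cut, the minimum cut capacity equals the max flow.
In the residual graph, reachable from Depot: {Depot, HubC, Jct2, HubA, Y2, Y3, Jct3}.
Min-cut edges: Y2→Y1 (7), Jct3→Port (11); capacity 7 + 11 = 18.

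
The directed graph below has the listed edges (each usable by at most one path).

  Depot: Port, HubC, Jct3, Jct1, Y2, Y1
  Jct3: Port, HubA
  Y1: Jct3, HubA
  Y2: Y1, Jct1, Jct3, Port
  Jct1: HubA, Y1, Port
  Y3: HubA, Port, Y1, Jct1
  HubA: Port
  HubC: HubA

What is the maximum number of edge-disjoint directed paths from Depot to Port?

Assign every edge capacity 1; by Menger, the answer equals the max flow.
Path Depot→Port (+1); total 1.
Path Depot→Y2→Port (+1); total 2.
Path Depot→Jct1→Port (+1); total 3.
Path Depot→Jct3→Port (+1); total 4.
Path Depot→HubC→HubA→Port (+1); total 5.
No residual Depot→Port path; max flow = 5.
Certifying cut of size 5: {Depot→Jct1, Depot→Port, Depot→Y2, HubA→Port, Jct3→Port}.

5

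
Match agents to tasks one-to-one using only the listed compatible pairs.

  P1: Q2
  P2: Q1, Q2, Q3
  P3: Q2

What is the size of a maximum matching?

Unit-capacity flow: source→left, listed edges, right→sink; max matching = max flow.
Augmenting path P1→Q2 (+1); matched 1.
Augmenting path P2→Q1 (+1); matched 2.
No augmenting path remains; maximum matching = 2.
König certificate: {P2, Q2} is a vertex cover of size 2 (every listed pair touches it), so no matching can be larger.

2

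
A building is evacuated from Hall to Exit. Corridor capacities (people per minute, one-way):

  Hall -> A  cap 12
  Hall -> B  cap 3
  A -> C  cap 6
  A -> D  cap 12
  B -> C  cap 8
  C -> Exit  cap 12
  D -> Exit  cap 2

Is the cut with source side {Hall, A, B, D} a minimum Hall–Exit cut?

Given cut capacity: 6 + 8 + 2 = 16.
Augment Hall→A→C→Exit: bottleneck 6, flow now 6.
Augment Hall→A→D→Exit: bottleneck 2, flow now 8.
Augment Hall→B→C→Exit: bottleneck 3, flow now 11.
No augmenting path remains; maximum flow = 11.
In the residual graph, reachable from Hall: {Hall, A, D}.
Min-cut edges: Hall→B (3), A→C (6), D→Exit (2); capacity 3 + 6 + 2 = 11.
Cut capacity 16 exceeds the max flow 11, so it is not minimum.

No — its capacity is 16, but the minimum cut has capacity 11.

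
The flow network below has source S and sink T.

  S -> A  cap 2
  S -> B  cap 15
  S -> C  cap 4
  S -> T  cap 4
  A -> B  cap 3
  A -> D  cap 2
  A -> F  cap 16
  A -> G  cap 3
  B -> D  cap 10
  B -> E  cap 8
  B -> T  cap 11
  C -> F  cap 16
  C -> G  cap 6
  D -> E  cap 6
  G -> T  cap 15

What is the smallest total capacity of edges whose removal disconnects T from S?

21

Augment S→T: bottleneck 4, flow now 4.
Augment S→B→T: bottleneck 11, flow now 15.
Augment S→A→G→T: bottleneck 2, flow now 17.
Augment S→C→G→T: bottleneck 4, flow now 21.
No augmenting path remains; maximum flow = 21.
By max-flow min-cut, the minimum cut capacity equals the max flow.
In the residual graph, reachable from S: {S, B, D, E}.
Min-cut edges: S→A (2), S→C (4), S→T (4), B→T (11); capacity 2 + 4 + 4 + 11 = 21.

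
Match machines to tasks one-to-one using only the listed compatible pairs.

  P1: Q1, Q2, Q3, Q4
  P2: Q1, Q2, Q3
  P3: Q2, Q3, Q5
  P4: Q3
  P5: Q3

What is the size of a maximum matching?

4

Unit-capacity flow: source→left, listed edges, right→sink; max matching = max flow.
Augmenting path P1→Q1 (+1); matched 1.
Augmenting path P2→Q2 (+1); matched 2.
Augmenting path P3→Q3 (+1); matched 3.
Augmenting path P4→Q3→P3→Q5 (+1); matched 4.
No augmenting path remains; maximum matching = 4.
König certificate: {P1, P2, P3, Q3} is a vertex cover of size 4 (every listed pair touches it), so no matching can be larger.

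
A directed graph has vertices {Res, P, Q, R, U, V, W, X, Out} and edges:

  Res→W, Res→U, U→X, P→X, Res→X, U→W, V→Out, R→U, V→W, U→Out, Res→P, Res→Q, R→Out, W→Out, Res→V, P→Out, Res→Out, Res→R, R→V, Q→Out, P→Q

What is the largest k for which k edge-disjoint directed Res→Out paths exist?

Assign every edge capacity 1; by Menger, the answer equals the max flow.
Path Res→Out (+1); total 1.
Path Res→P→Out (+1); total 2.
Path Res→Q→Out (+1); total 3.
Path Res→R→Out (+1); total 4.
Path Res→U→Out (+1); total 5.
Path Res→V→Out (+1); total 6.
Path Res→W→Out (+1); total 7.
No residual Res→Out path; max flow = 7.
Certifying cut of size 7: {Res→Out, Res→P, Res→Q, Res→R, Res→U, Res→V, Res→W}.

7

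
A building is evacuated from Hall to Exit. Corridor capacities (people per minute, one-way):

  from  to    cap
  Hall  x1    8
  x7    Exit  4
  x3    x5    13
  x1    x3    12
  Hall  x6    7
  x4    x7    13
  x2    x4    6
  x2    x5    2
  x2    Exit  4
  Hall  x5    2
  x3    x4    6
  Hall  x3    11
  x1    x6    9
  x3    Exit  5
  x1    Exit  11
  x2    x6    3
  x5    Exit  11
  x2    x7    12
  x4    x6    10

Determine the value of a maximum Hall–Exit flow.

21

Augment Hall→x1→Exit: bottleneck 8, flow now 8.
Augment Hall→x3→Exit: bottleneck 5, flow now 13.
Augment Hall→x5→Exit: bottleneck 2, flow now 15.
Augment Hall→x3→x5→Exit: bottleneck 6, flow now 21.
No augmenting path remains; maximum flow = 21.
In the residual graph, reachable from Hall: {Hall, x6}.
Min-cut edges: Hall→x1 (8), Hall→x3 (11), Hall→x5 (2); capacity 8 + 11 + 2 = 21.
This cut is saturated, so no flow can exceed 21.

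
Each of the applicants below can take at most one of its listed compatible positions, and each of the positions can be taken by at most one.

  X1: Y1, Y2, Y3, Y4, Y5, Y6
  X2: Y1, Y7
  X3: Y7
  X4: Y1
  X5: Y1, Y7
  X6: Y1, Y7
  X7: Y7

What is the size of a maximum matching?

3

Unit-capacity flow: source→left, listed edges, right→sink; max matching = max flow.
Augmenting path X1→Y1 (+1); matched 1.
Augmenting path X2→Y7 (+1); matched 2.
Augmenting path X4→Y1→X1→Y2 (+1); matched 3.
No augmenting path remains; maximum matching = 3.
König certificate: {X1, Y1, Y7} is a vertex cover of size 3 (every listed pair touches it), so no matching can be larger.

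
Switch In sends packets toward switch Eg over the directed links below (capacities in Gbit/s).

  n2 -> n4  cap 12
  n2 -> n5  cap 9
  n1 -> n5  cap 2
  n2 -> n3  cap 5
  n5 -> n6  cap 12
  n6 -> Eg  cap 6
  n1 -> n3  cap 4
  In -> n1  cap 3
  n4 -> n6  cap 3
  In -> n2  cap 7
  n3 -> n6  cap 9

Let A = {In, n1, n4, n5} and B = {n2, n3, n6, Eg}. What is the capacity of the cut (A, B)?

Edges leaving {In, n1, n4, n5}: In→n2 (7), n1→n3 (4), n4→n6 (3), n5→n6 (12).
Cut capacity = 7 + 4 + 3 + 12 = 26.

26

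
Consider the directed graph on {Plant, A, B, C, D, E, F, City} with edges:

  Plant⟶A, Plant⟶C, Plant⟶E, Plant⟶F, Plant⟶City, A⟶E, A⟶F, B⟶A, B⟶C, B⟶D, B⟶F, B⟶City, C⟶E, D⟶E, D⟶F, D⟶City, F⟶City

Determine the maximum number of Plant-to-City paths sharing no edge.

Assign every edge capacity 1; by Menger, the answer equals the max flow.
Path Plant→City (+1); total 1.
Path Plant→F→City (+1); total 2.
No residual Plant→City path; max flow = 2.
Certifying cut of size 2: {F→City, Plant→City}.

2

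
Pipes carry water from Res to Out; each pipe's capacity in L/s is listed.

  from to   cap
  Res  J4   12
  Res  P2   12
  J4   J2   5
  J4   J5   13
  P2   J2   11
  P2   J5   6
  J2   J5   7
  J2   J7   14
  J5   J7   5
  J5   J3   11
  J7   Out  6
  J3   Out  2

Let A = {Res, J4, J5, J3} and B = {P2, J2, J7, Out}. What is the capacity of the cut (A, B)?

Edges leaving {Res, J4, J5, J3}: Res→P2 (12), J4→J2 (5), J5→J7 (5), J3→Out (2).
Cut capacity = 12 + 5 + 5 + 2 = 24.

24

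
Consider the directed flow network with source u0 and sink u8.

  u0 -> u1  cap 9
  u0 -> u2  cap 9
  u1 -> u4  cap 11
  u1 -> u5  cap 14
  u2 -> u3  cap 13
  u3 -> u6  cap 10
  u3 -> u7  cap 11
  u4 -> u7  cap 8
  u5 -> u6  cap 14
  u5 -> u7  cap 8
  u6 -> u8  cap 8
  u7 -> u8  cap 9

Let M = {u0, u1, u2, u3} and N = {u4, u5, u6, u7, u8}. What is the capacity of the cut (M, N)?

Edges leaving {u0, u1, u2, u3}: u1→u4 (11), u1→u5 (14), u3→u6 (10), u3→u7 (11).
Cut capacity = 11 + 14 + 10 + 11 = 46.

46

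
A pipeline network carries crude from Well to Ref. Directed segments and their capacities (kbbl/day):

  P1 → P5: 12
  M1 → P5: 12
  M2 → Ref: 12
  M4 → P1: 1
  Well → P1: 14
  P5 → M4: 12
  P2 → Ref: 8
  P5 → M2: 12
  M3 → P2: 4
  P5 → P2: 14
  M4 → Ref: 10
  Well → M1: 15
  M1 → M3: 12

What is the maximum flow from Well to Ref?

Augment Well→M1→M3→P2→Ref: bottleneck 4, flow now 4.
Augment Well→M1→P5→M4→Ref: bottleneck 10, flow now 14.
Augment Well→M1→P5→P2→Ref: bottleneck 1, flow now 15.
Augment Well→P1→P5→P2→Ref: bottleneck 3, flow now 18.
Augment Well→P1→P5→M2→Ref: bottleneck 9, flow now 27.
No augmenting path remains; maximum flow = 27.
In the residual graph, reachable from Well: {Well, P1}.
Min-cut edges: Well→M1 (15), P1→P5 (12); capacity 15 + 12 = 27.
This cut is saturated, so no flow can exceed 27.

27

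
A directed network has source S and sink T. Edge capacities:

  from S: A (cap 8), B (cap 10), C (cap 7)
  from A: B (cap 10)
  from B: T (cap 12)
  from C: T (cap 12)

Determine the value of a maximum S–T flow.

19

Augment S→B→T: bottleneck 10, flow now 10.
Augment S→C→T: bottleneck 7, flow now 17.
Augment S→A→B→T: bottleneck 2, flow now 19.
No augmenting path remains; maximum flow = 19.
In the residual graph, reachable from S: {S, A, B}.
Min-cut edges: S→C (7), B→T (12); capacity 7 + 12 = 19.
This cut is saturated, so no flow can exceed 19.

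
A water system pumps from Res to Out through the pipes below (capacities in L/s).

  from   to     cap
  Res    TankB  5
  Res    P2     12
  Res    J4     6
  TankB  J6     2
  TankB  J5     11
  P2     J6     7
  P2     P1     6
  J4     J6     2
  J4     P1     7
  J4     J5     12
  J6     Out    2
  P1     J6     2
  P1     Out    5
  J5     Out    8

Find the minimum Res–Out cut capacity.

15

Augment Res→TankB→J6→Out: bottleneck 2, flow now 2.
Augment Res→TankB→J5→Out: bottleneck 3, flow now 5.
Augment Res→P2→P1→Out: bottleneck 5, flow now 10.
Augment Res→J4→J5→Out: bottleneck 5, flow now 15.
No augmenting path remains; maximum flow = 15.
By max-flow min-cut, the minimum cut capacity equals the max flow.
In the residual graph, reachable from Res: {Res, TankB, P2, J4, J6, P1, J5}.
Min-cut edges: J6→Out (2), P1→Out (5), J5→Out (8); capacity 2 + 5 + 8 = 15.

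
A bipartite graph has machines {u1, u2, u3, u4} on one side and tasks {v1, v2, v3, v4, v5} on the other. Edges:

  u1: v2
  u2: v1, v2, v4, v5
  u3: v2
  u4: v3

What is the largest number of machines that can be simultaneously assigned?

3

Unit-capacity flow: source→left, listed edges, right→sink; max matching = max flow.
Augmenting path u1→v2 (+1); matched 1.
Augmenting path u2→v1 (+1); matched 2.
Augmenting path u4→v3 (+1); matched 3.
No augmenting path remains; maximum matching = 3.
König certificate: {u2, u4, v2} is a vertex cover of size 3 (every listed pair touches it), so no matching can be larger.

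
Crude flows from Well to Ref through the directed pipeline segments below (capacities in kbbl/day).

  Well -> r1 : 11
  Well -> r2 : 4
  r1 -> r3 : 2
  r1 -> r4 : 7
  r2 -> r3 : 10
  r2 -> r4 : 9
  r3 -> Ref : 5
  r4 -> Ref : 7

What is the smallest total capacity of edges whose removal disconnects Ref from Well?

Augment Well→r1→r3→Ref: bottleneck 2, flow now 2.
Augment Well→r1→r4→Ref: bottleneck 7, flow now 9.
Augment Well→r2→r3→Ref: bottleneck 3, flow now 12.
No augmenting path remains; maximum flow = 12.
By max-flow min-cut, the minimum cut capacity equals the max flow.
In the residual graph, reachable from Well: {Well, r1, r2, r3, r4}.
Min-cut edges: r3→Ref (5), r4→Ref (7); capacity 5 + 7 = 12.

12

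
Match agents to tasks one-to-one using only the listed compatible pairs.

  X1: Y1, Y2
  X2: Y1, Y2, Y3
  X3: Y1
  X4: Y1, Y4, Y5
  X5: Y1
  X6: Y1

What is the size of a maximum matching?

Unit-capacity flow: source→left, listed edges, right→sink; max matching = max flow.
Augmenting path X1→Y1 (+1); matched 1.
Augmenting path X2→Y2 (+1); matched 2.
Augmenting path X4→Y4 (+1); matched 3.
Augmenting path X3→Y1→X1→Y2→X2→Y3 (+1); matched 4.
No augmenting path remains; maximum matching = 4.
König certificate: {X1, X2, X4, Y1} is a vertex cover of size 4 (every listed pair touches it), so no matching can be larger.

4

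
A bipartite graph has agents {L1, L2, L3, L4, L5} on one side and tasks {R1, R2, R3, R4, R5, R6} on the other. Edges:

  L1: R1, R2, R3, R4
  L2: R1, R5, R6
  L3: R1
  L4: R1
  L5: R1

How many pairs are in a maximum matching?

Unit-capacity flow: source→left, listed edges, right→sink; max matching = max flow.
Augmenting path L1→R1 (+1); matched 1.
Augmenting path L2→R5 (+1); matched 2.
Augmenting path L3→R1→L1→R2 (+1); matched 3.
No augmenting path remains; maximum matching = 3.
König certificate: {L1, L2, R1} is a vertex cover of size 3 (every listed pair touches it), so no matching can be larger.

3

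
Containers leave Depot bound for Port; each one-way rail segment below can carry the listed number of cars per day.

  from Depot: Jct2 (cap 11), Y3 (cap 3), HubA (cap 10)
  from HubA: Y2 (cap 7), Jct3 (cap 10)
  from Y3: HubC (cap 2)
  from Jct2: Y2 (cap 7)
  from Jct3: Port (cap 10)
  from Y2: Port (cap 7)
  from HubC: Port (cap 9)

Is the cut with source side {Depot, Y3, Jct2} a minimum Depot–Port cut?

Yes — it is a minimum cut (capacity 19).

Given cut capacity: 10 + 2 + 7 = 19.
Augment Depot→HubA→Jct3→Port: bottleneck 10, flow now 10.
Augment Depot→Y3→HubC→Port: bottleneck 2, flow now 12.
Augment Depot→Jct2→Y2→Port: bottleneck 7, flow now 19.
No augmenting path remains; maximum flow = 19.
Cut capacity 19 equals the max flow, so it is a minimum cut.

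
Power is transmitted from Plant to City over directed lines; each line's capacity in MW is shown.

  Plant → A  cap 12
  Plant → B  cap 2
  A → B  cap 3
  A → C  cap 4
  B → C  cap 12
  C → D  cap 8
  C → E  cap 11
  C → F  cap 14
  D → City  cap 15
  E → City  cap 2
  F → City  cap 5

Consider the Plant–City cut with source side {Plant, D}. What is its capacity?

Edges leaving {Plant, D}: Plant→A (12), Plant→B (2), D→City (15).
Cut capacity = 12 + 2 + 15 = 29.

29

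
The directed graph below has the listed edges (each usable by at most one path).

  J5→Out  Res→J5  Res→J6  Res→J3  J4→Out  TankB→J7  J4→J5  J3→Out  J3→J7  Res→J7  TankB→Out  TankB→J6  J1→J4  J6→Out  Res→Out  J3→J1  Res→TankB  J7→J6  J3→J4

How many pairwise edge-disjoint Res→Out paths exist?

5

Assign every edge capacity 1; by Menger, the answer equals the max flow.
Path Res→Out (+1); total 1.
Path Res→J3→Out (+1); total 2.
Path Res→TankB→Out (+1); total 3.
Path Res→J6→Out (+1); total 4.
Path Res→J5→Out (+1); total 5.
No residual Res→Out path; max flow = 5.
Certifying cut of size 5: {J6→Out, Res→J3, Res→J5, Res→Out, Res→TankB}.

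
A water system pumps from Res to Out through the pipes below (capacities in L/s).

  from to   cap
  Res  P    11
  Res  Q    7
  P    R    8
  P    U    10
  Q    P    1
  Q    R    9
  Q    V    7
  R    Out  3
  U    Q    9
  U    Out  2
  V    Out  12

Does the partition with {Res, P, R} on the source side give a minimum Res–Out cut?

Given cut capacity: 7 + 10 + 3 = 20.
Augment Res→P→R→Out: bottleneck 3, flow now 3.
Augment Res→P→U→Out: bottleneck 2, flow now 5.
Augment Res→Q→V→Out: bottleneck 7, flow now 12.
No augmenting path remains; maximum flow = 12.
In the residual graph, reachable from Res: {Res, P, Q, R, U}.
Min-cut edges: Q→V (7), R→Out (3), U→Out (2); capacity 7 + 3 + 2 = 12.
Cut capacity 20 exceeds the max flow 12, so it is not minimum.

No — its capacity is 20, but the minimum cut has capacity 12.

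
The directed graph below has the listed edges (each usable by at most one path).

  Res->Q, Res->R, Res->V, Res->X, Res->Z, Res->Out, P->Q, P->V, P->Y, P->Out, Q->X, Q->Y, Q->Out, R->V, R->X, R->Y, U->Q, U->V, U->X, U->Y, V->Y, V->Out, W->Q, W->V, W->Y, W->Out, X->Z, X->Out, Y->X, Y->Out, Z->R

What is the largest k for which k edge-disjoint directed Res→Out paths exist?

5

Assign every edge capacity 1; by Menger, the answer equals the max flow.
Path Res→Out (+1); total 1.
Path Res→Q→Out (+1); total 2.
Path Res→V→Out (+1); total 3.
Path Res→X→Out (+1); total 4.
Path Res→R→Y→Out (+1); total 5.
No residual Res→Out path; max flow = 5.
Certifying cut of size 5: {Res→Out, Res→Q, V→Out, X→Out, Y→Out}.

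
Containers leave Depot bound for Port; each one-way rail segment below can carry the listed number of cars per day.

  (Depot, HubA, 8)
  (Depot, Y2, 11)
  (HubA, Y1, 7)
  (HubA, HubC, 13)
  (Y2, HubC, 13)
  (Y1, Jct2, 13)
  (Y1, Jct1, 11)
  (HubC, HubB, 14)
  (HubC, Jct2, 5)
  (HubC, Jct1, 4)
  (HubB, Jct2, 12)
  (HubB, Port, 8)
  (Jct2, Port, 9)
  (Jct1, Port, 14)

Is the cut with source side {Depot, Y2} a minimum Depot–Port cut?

Given cut capacity: 8 + 13 = 21.
Augment Depot→HubA→Y1→Jct2→Port: bottleneck 7, flow now 7.
Augment Depot→HubA→HubC→HubB→Port: bottleneck 1, flow now 8.
Augment Depot→Y2→HubC→HubB→Port: bottleneck 7, flow now 15.
Augment Depot→Y2→HubC→Jct2→Port: bottleneck 2, flow now 17.
Augment Depot→Y2→HubC→Jct1→Port: bottleneck 2, flow now 19.
No augmenting path remains; maximum flow = 19.
In the residual graph, reachable from Depot: {Depot}.
Min-cut edges: Depot→HubA (8), Depot→Y2 (11); capacity 8 + 11 = 19.
Cut capacity 21 exceeds the max flow 19, so it is not minimum.

No — its capacity is 21, but the minimum cut has capacity 19.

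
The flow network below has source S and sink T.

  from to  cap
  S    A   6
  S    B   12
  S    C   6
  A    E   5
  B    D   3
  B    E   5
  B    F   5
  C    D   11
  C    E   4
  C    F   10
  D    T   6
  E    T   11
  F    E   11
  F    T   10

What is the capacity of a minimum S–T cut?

Augment S→A→E→T: bottleneck 5, flow now 5.
Augment S→B→D→T: bottleneck 3, flow now 8.
Augment S→B→E→T: bottleneck 5, flow now 13.
Augment S→B→F→T: bottleneck 4, flow now 17.
Augment S→C→D→T: bottleneck 3, flow now 20.
Augment S→C→E→T: bottleneck 1, flow now 21.
Augment S→C→F→T: bottleneck 2, flow now 23.
No augmenting path remains; maximum flow = 23.
By max-flow min-cut, the minimum cut capacity equals the max flow.
In the residual graph, reachable from S: {S, A}.
Min-cut edges: S→B (12), S→C (6), A→E (5); capacity 12 + 6 + 5 = 23.

23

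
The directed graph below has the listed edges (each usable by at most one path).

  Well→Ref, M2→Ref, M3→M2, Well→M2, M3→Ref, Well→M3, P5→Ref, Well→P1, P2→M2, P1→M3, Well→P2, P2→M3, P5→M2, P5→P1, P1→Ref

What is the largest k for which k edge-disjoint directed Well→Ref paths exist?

4

Assign every edge capacity 1; by Menger, the answer equals the max flow.
Path Well→Ref (+1); total 1.
Path Well→M2→Ref (+1); total 2.
Path Well→P1→Ref (+1); total 3.
Path Well→M3→Ref (+1); total 4.
No residual Well→Ref path; max flow = 4.
Certifying cut of size 4: {M2→Ref, M3→Ref, Well→P1, Well→Ref}.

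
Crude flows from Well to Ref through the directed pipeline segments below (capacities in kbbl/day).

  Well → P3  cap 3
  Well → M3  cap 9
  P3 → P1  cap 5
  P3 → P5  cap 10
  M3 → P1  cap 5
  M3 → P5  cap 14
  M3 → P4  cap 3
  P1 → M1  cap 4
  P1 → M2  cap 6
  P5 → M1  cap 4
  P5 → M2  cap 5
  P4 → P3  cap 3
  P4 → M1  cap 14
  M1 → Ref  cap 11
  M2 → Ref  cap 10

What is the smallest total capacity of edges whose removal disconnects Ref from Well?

Augment Well→P3→P1→M1→Ref: bottleneck 3, flow now 3.
Augment Well→M3→P1→M1→Ref: bottleneck 1, flow now 4.
Augment Well→M3→P1→M2→Ref: bottleneck 4, flow now 8.
Augment Well→M3→P5→M1→Ref: bottleneck 4, flow now 12.
No augmenting path remains; maximum flow = 12.
By max-flow min-cut, the minimum cut capacity equals the max flow.
In the residual graph, reachable from Well: {Well}.
Min-cut edges: Well→P3 (3), Well→M3 (9); capacity 3 + 9 = 12.

12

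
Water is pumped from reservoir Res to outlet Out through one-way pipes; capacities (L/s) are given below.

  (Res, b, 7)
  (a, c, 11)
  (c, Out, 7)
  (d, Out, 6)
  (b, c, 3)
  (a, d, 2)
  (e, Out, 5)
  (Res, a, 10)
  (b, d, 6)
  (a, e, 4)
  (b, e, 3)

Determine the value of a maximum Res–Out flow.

Augment Res→a→c→Out: bottleneck 7, flow now 7.
Augment Res→a→d→Out: bottleneck 2, flow now 9.
Augment Res→a→e→Out: bottleneck 1, flow now 10.
Augment Res→b→d→Out: bottleneck 4, flow now 14.
Augment Res→b→e→Out: bottleneck 3, flow now 17.
No augmenting path remains; maximum flow = 17.
In the residual graph, reachable from Res: {Res}.
Min-cut edges: Res→a (10), Res→b (7); capacity 10 + 7 = 17.
This cut is saturated, so no flow can exceed 17.

17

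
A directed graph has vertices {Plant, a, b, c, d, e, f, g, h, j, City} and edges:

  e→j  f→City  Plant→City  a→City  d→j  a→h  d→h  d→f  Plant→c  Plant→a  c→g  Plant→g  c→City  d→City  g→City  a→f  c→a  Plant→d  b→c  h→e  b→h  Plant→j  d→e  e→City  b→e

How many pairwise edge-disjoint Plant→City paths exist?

Assign every edge capacity 1; by Menger, the answer equals the max flow.
Path Plant→City (+1); total 1.
Path Plant→a→City (+1); total 2.
Path Plant→c→City (+1); total 3.
Path Plant→d→City (+1); total 4.
Path Plant→g→City (+1); total 5.
No residual Plant→City path; max flow = 5.
Certifying cut of size 5: {Plant→City, Plant→a, Plant→c, Plant→d, Plant→g}.

5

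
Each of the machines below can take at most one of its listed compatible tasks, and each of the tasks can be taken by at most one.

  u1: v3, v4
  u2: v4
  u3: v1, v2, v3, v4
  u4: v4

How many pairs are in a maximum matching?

3

Unit-capacity flow: source→left, listed edges, right→sink; max matching = max flow.
Augmenting path u1→v3 (+1); matched 1.
Augmenting path u2→v4 (+1); matched 2.
Augmenting path u3→v1 (+1); matched 3.
No augmenting path remains; maximum matching = 3.
König certificate: {u1, u3, v4} is a vertex cover of size 3 (every listed pair touches it), so no matching can be larger.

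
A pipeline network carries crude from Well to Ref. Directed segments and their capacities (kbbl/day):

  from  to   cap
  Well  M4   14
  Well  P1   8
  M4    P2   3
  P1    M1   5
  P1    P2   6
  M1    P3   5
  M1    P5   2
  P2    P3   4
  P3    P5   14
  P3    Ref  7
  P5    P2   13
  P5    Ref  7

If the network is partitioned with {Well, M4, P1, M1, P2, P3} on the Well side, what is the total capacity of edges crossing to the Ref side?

Edges leaving {Well, M4, P1, M1, P2, P3}: M1→P5 (2), P3→P5 (14), P3→Ref (7).
Cut capacity = 2 + 14 + 7 = 23.

23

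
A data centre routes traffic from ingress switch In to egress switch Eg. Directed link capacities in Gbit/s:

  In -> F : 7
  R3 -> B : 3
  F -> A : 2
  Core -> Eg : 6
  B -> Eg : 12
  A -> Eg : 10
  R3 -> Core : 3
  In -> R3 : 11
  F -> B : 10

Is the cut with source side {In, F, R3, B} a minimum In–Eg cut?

Given cut capacity: 2 + 3 + 12 = 17.
Augment In→F→A→Eg: bottleneck 2, flow now 2.
Augment In→F→B→Eg: bottleneck 5, flow now 7.
Augment In→R3→B→Eg: bottleneck 3, flow now 10.
Augment In→R3→Core→Eg: bottleneck 3, flow now 13.
No augmenting path remains; maximum flow = 13.
In the residual graph, reachable from In: {In, R3}.
Min-cut edges: In→F (7), R3→B (3), R3→Core (3); capacity 7 + 3 + 3 = 13.
Cut capacity 17 exceeds the max flow 13, so it is not minimum.

No — its capacity is 17, but the minimum cut has capacity 13.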